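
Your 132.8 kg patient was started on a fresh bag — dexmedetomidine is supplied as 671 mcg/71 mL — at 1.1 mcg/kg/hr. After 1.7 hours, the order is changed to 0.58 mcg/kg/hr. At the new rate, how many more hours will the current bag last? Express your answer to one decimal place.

5.5 hours

Initial rate:
Dose = 1.1 mcg/kg/hr × 132.8 kg = 146.08 mcg/hr
Concentration = 671 mcg ÷ 71 mL = 9.450704 mcg/mL
Rate = 146.08 mcg/hr ÷ 9.450704 mcg/mL = 15.45705 mL/hr
Volume infused so far = 15.45705 mL/hr × 1.7 hr = 26.27698 mL
Volume remaining = 71 − 26.27698 = 44.72302 mL
New rate:
Dose = 0.58 mcg/kg/hr × 132.8 kg = 77.024 mcg/hr
Rate = 77.024 mcg/hr ÷ 9.450704 mcg/mL = 8.15008 mL/hr
Time remaining = 44.72302 mL ÷ 8.15008 mL/hr = 5.487432 hr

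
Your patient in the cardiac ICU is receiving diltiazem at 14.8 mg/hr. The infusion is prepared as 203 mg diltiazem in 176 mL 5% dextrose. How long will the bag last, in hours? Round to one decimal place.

13.7 hours

Concentration = 203 mg ÷ 176 mL = 1.153409 mg/mL
Rate = 14.8 mg/hr ÷ 1.153409 mg/mL = 12.83153 mL/hr
Duration = 176 mL ÷ 12.83153 mL/hr = 13.71622 hr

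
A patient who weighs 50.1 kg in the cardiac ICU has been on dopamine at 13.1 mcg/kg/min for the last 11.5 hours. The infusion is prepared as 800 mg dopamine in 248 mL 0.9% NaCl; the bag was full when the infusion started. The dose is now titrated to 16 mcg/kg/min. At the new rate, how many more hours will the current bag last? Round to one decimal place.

7.2 hours

Initial rate:
Dose = 13.1 mcg/kg/min × 50.1 kg = 656.31 mcg/min
656.31 mcg/min × 60 min/hr = 39378.6 mcg/hr
Concentration = 800 mg ÷ 248 mL = 3.225806 mg/mL = 3225.806 mcg/mL
Rate = 39378.6 mcg/hr ÷ 3225.806 mcg/mL = 12.20737 mL/hr
Volume infused so far = 12.20737 mL/hr × 11.5 hr = 140.3847 mL
Volume remaining = 248 − 140.3847 = 107.6153 mL
New rate:
Dose = 16 mcg/kg/min × 50.1 kg = 801.6 mcg/min
801.6 mcg/min × 60 min/hr = 48096 mcg/hr
Rate = 48096 mcg/hr ÷ 3225.806 mcg/mL = 14.90976 mL/hr
Time remaining = 107.6153 mL ÷ 14.90976 mL/hr = 7.217775 hr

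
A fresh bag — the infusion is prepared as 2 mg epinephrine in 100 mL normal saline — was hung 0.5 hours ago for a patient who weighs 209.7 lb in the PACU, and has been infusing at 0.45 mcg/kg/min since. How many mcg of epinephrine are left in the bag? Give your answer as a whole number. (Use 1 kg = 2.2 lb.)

713 mcg

Weight = 209.7 lb ÷ 2.2 lb/kg = 95.31818 kg
Dose = 0.45 mcg/kg/min × 95.31818 kg = 42.89318 mcg/min
42.89318 mcg/min × 60 min/hr = 2573.591 mcg/hr
Concentration = 2 mg ÷ 100 mL = 0.02 mg/mL = 20 mcg/mL
Rate = 2573.591 mcg/hr ÷ 20 mcg/mL = 128.6795 mL/hr
Volume infused = 128.6795 mL/hr × 0.5 hr = 64.33977 mL
Volume remaining = 100 − 64.33977 = 35.66023 mL
Drug remaining = 35.66023 mL × 20 mcg/mL = 713.2045 mcg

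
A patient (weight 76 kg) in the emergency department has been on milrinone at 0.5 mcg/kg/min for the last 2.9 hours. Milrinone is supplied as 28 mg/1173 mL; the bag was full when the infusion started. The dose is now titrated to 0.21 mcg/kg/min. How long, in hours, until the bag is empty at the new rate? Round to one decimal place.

22.3 hours

Initial rate:
Dose = 0.5 mcg/kg/min × 76 kg = 38 mcg/min
38 mcg/min × 60 min/hr = 2280 mcg/hr
Concentration = 28 mg ÷ 1173 mL = 0.02387042 mg/mL = 23.87042 mcg/mL
Rate = 2280 mcg/hr ÷ 23.87042 mcg/mL = 95.51571 mL/hr
Volume infused so far = 95.51571 mL/hr × 2.9 hr = 276.9956 mL
Volume remaining = 1173 − 276.9956 = 896.0044 mL
New rate:
Dose = 0.21 mcg/kg/min × 76 kg = 15.96 mcg/min
15.96 mcg/min × 60 min/hr = 957.6 mcg/hr
Rate = 957.6 mcg/hr ÷ 23.87042 mcg/mL = 40.1166 mL/hr
Time remaining = 896.0044 mL ÷ 40.1166 mL/hr = 22.335 hr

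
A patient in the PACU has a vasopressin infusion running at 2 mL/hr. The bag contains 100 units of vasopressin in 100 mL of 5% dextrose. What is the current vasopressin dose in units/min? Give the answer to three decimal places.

0.033 units/min

Concentration = 100 units ÷ 100 mL = 1 units/mL
Drug rate = 2 mL/hr × 1 units/mL = 2 units/hr
2 units/hr ÷ 60 min/hr = 0.03333333 units/min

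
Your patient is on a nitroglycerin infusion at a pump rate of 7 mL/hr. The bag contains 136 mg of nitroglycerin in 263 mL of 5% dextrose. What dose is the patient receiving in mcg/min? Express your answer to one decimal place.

Concentration = 136 mg ÷ 263 mL = 0.5171103 mg/mL = 517.1103 mcg/mL
Drug rate = 7 mL/hr × 517.1103 mcg/mL = 3619.772 mcg/hr
3619.772 mcg/hr ÷ 60 min/hr = 60.32953 mcg/min

60.3 mcg/min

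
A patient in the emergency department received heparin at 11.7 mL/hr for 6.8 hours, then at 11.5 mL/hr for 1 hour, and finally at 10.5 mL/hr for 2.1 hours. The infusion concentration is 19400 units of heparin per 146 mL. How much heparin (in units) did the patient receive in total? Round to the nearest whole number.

Concentration = 19400 units ÷ 146 mL = 132.8767 units/mL
Stage 1: 11.7 mL/hr × 6.8 hr = 79.56 mL → 79.56 mL × 132.8767 units/mL = 10571.67 units
Stage 2: 11.5 mL/hr × 1 hr = 11.5 mL → 11.5 mL × 132.8767 units/mL = 1528.082 units
Stage 3: 10.5 mL/hr × 2.1 hr = 22.05 mL → 22.05 mL × 132.8767 units/mL = 2929.932 units
Total = 10571.67 + 1528.082 + 2929.932 = 15029.68 units

15030 units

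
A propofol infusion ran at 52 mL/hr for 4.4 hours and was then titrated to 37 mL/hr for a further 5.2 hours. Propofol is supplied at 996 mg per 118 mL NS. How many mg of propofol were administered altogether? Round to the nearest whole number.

Concentration = 996 mg ÷ 118 mL = 8.440678 mg/mL
Stage 1: 52 mL/hr × 4.4 hr = 228.8 mL → 228.8 mL × 8.440678 mg/mL = 1931.227 mg
Stage 2: 37 mL/hr × 5.2 hr = 192.4 mL → 192.4 mL × 8.440678 mg/mL = 1623.986 mg
Total = 1931.227 + 1623.986 = 3555.214 mg

3555 mg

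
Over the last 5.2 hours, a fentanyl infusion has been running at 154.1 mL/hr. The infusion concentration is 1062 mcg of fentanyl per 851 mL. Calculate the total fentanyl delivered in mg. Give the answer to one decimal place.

1.0 mg

Concentration = 1062 mcg ÷ 851 mL = 1.247944 mcg/mL
Drug rate = 154.1 mL/hr × 1.247944 mcg/mL = 192.3081 mcg/hr
Total = 192.3081 mcg/hr × 5.2 hr = 1000.002 mcg = 1.000002 mg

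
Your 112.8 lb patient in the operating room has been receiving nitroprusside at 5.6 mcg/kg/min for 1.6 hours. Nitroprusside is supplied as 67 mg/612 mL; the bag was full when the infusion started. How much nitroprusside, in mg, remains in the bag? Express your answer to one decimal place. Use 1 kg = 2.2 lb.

39.4 mg

Weight = 112.8 lb ÷ 2.2 lb/kg = 51.27273 kg
Dose = 5.6 mcg/kg/min × 51.27273 kg = 287.1273 mcg/min
287.1273 mcg/min × 60 min/hr = 17227.64 mcg/hr
Concentration = 67 mg ÷ 612 mL = 0.1094771 mg/mL = 109.4771 mcg/mL
Rate = 17227.64 mcg/hr ÷ 109.4771 mcg/mL = 157.3629 mL/hr
Volume infused = 157.3629 mL/hr × 1.6 hr = 251.7806 mL
Volume remaining = 612 − 251.7806 = 360.2194 mL
Drug remaining = 360.2194 mL × 109.4771 mcg/mL = 39435.78 mcg = 39.43578 mg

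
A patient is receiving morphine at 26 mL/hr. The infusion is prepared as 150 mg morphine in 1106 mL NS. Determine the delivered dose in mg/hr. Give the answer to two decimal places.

3.53 mg/hr

Concentration = 150 mg ÷ 1106 mL = 0.1356239 mg/mL
Drug rate = 26 mL/hr × 0.1356239 mg/mL = 3.526221 mg/hr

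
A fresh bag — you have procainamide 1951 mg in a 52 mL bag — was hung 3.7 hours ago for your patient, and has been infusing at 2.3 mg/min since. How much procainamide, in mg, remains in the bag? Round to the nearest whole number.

1440 mg

2.3 mg/min × 60 min/hr = 138 mg/hr
Concentration = 1951 mg ÷ 52 mL = 37.51923 mg/mL
Rate = 138 mg/hr ÷ 37.51923 mg/mL = 3.678114 mL/hr
Volume infused = 3.678114 mL/hr × 3.7 hr = 13.60902 mL
Volume remaining = 52 − 13.60902 = 38.39098 mL
Drug remaining = 38.39098 mL × 37.51923 mg/mL = 1440.4 mg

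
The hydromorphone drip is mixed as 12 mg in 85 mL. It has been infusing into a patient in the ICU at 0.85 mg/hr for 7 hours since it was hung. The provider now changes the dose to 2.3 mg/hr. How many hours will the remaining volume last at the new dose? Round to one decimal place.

2.6 hours

Initial rate:
Concentration = 12 mg ÷ 85 mL = 0.1411765 mg/mL
Rate = 0.85 mg/hr ÷ 0.1411765 mg/mL = 6.020833 mL/hr
Volume infused so far = 6.020833 mL/hr × 7 hr = 42.14583 mL
Volume remaining = 85 − 42.14583 = 42.85417 mL
New rate:
Rate = 2.3 mg/hr ÷ 0.1411765 mg/mL = 16.29167 mL/hr
Time remaining = 42.85417 mL ÷ 16.29167 mL/hr = 2.630435 hr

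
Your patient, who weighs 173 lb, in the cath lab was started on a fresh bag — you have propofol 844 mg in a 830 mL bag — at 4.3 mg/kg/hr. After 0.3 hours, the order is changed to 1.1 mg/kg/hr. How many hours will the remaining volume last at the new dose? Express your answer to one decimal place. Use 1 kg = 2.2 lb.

Initial rate:
Weight = 173 lb ÷ 2.2 lb/kg = 78.63636 kg
Dose = 4.3 mg/kg/hr × 78.63636 kg = 338.1364 mg/hr
Concentration = 844 mg ÷ 830 mL = 1.016867 mg/mL
Rate = 338.1364 mg/hr ÷ 1.016867 mg/mL = 332.5275 mL/hr
Volume infused so far = 332.5275 mL/hr × 0.3 hr = 99.75824 mL
Volume remaining = 830 − 99.75824 = 730.2418 mL
New rate:
Dose = 1.1 mg/kg/hr × 78.63636 kg = 86.5 mg/hr
Rate = 86.5 mg/hr ÷ 1.016867 mg/mL = 85.06517 mL/hr
Time remaining = 730.2418 mL ÷ 85.06517 mL/hr = 8.584498 hr

8.6 hours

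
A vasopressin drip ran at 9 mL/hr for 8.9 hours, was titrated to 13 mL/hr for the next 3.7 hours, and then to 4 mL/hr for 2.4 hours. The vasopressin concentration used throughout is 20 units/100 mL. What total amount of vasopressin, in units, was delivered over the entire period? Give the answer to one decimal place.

27.6 units

Concentration = 20 units ÷ 100 mL = 0.2 units/mL
Stage 1: 9 mL/hr × 8.9 hr = 80.1 mL → 80.1 mL × 0.2 units/mL = 16.02 units
Stage 2: 13 mL/hr × 3.7 hr = 48.1 mL → 48.1 mL × 0.2 units/mL = 9.62 units
Stage 3: 4 mL/hr × 2.4 hr = 9.6 mL → 9.6 mL × 0.2 units/mL = 1.92 units
Total = 16.02 + 9.62 + 1.92 = 27.56 units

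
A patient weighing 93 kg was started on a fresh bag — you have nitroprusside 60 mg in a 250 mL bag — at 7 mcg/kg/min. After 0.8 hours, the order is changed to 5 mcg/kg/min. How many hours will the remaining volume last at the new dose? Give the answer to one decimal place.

Initial rate:
Dose = 7 mcg/kg/min × 93 kg = 651 mcg/min
651 mcg/min × 60 min/hr = 39060 mcg/hr
Concentration = 60 mg ÷ 250 mL = 0.24 mg/mL = 240 mcg/mL
Rate = 39060 mcg/hr ÷ 240 mcg/mL = 162.75 mL/hr
Volume infused so far = 162.75 mL/hr × 0.8 hr = 130.2 mL
Volume remaining = 250 − 130.2 = 119.8 mL
New rate:
Dose = 5 mcg/kg/min × 93 kg = 465 mcg/min
465 mcg/min × 60 min/hr = 27900 mcg/hr
Rate = 27900 mcg/hr ÷ 240 mcg/mL = 116.25 mL/hr
Time remaining = 119.8 mL ÷ 116.25 mL/hr = 1.030538 hr

1.0 hours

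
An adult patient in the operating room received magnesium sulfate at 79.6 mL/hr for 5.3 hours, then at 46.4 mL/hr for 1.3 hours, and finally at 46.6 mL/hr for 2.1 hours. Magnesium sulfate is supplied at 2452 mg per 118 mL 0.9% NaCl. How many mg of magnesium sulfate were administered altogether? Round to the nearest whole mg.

Concentration = 2452 mg ÷ 118 mL = 20.77966 mg/mL
Stage 1: 79.6 mL/hr × 5.3 hr = 421.88 mL → 421.88 mL × 20.77966 mg/mL = 8766.523 mg
Stage 2: 46.4 mL/hr × 1.3 hr = 60.32 mL → 60.32 mL × 20.77966 mg/mL = 1253.429 mg
Stage 3: 46.6 mL/hr × 2.1 hr = 97.86 mL → 97.86 mL × 20.77966 mg/mL = 2033.498 mg
Total = 8766.523 + 1253.429 + 2033.498 = 12053.45 mg

12053 mg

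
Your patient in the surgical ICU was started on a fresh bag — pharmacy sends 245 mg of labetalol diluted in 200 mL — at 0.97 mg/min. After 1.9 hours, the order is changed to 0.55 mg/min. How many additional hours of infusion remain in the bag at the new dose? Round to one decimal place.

Initial rate:
0.97 mg/min × 60 min/hr = 58.2 mg/hr
Concentration = 245 mg ÷ 200 mL = 1.225 mg/mL
Rate = 58.2 mg/hr ÷ 1.225 mg/mL = 47.5102 mL/hr
Volume infused so far = 47.5102 mL/hr × 1.9 hr = 90.26939 mL
Volume remaining = 200 − 90.26939 = 109.7306 mL
New rate:
0.55 mg/min × 60 min/hr = 33 mg/hr
Rate = 33 mg/hr ÷ 1.225 mg/mL = 26.93878 mL/hr
Time remaining = 109.7306 mL ÷ 26.93878 mL/hr = 4.073333 hr

4.1 hours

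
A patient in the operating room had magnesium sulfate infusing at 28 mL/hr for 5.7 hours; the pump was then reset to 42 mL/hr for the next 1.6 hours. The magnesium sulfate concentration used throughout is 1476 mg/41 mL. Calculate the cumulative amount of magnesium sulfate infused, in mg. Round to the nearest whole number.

Concentration = 1476 mg ÷ 41 mL = 36 mg/mL
Stage 1: 28 mL/hr × 5.7 hr = 159.6 mL → 159.6 mL × 36 mg/mL = 5745.6 mg
Stage 2: 42 mL/hr × 1.6 hr = 67.2 mL → 67.2 mL × 36 mg/mL = 2419.2 mg
Total = 5745.6 + 2419.2 = 8164.8 mg

8165 mg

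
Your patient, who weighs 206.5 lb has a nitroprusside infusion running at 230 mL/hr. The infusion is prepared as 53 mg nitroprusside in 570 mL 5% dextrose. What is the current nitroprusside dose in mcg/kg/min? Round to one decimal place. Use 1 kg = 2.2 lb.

Weight = 206.5 lb ÷ 2.2 lb/kg = 93.86364 kg
Concentration = 53 mg ÷ 570 mL = 0.09298246 mg/mL = 92.98246 mcg/mL
Drug rate = 230 mL/hr × 92.98246 mcg/mL = 21385.96 mcg/hr
21385.96 mcg/hr ÷ 60 min/hr = 356.4327 mcg/min
356.4327 mcg/min ÷ 93.86364 kg = 3.797346 mcg/kg/min

3.8 mcg/kg/min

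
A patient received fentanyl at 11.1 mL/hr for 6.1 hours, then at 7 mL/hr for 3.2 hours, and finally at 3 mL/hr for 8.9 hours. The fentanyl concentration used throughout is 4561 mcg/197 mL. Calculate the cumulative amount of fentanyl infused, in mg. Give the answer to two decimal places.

Concentration = 4561 mcg ÷ 197 mL = 23.15228 mcg/mL
Stage 1: 11.1 mL/hr × 6.1 hr = 67.71 mL → 67.71 mL × 23.15228 mcg/mL = 1567.641 mcg
Stage 2: 7 mL/hr × 3.2 hr = 22.4 mL → 22.4 mL × 23.15228 mcg/mL = 518.6112 mcg
Stage 3: 3 mL/hr × 8.9 hr = 26.7 mL → 26.7 mL × 23.15228 mcg/mL = 618.166 mcg
Total = 1567.641 + 518.6112 + 618.166 = 2704.418 mcg = 2.704418 mg

2.70 mg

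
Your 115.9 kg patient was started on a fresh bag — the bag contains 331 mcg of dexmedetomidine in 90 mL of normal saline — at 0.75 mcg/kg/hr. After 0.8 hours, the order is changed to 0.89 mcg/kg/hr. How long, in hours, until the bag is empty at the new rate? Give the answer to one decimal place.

2.5 hours

Initial rate:
Dose = 0.75 mcg/kg/hr × 115.9 kg = 86.925 mcg/hr
Concentration = 331 mcg ÷ 90 mL = 3.677778 mcg/mL
Rate = 86.925 mcg/hr ÷ 3.677778 mcg/mL = 23.6352 mL/hr
Volume infused so far = 23.6352 mL/hr × 0.8 hr = 18.90816 mL
Volume remaining = 90 − 18.90816 = 71.09184 mL
New rate:
Dose = 0.89 mcg/kg/hr × 115.9 kg = 103.151 mcg/hr
Rate = 103.151 mcg/hr ÷ 3.677778 mcg/mL = 28.0471 mL/hr
Time remaining = 71.09184 mL ÷ 28.0471 mL/hr = 2.534731 hr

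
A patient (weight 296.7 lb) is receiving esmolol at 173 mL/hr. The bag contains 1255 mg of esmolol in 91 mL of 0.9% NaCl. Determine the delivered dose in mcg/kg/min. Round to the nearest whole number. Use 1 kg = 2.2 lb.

Weight = 296.7 lb ÷ 2.2 lb/kg = 134.8636 kg
Concentration = 1255 mg ÷ 91 mL = 13.79121 mg/mL = 13791.21 mcg/mL
Drug rate = 173 mL/hr × 13791.21 mcg/mL = 2385879 mcg/hr
2385879 mcg/hr ÷ 60 min/hr = 39764.65 mcg/min
39764.65 mcg/min ÷ 134.8636 kg = 294.8508 mcg/kg/min

295 mcg/kg/min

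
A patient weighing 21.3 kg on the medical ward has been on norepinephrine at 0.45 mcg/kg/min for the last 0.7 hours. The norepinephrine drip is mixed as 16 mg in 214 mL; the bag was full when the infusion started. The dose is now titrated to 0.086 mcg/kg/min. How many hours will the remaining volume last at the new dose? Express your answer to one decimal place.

141.9 hours

Initial rate:
Dose = 0.45 mcg/kg/min × 21.3 kg = 9.585 mcg/min
9.585 mcg/min × 60 min/hr = 575.1 mcg/hr
Concentration = 16 mg ÷ 214 mL = 0.07476636 mg/mL = 74.76636 mcg/mL
Rate = 575.1 mcg/hr ÷ 74.76636 mcg/mL = 7.691962 mL/hr
Volume infused so far = 7.691962 mL/hr × 0.7 hr = 5.384374 mL
Volume remaining = 214 − 5.384374 = 208.6156 mL
New rate:
Dose = 0.086 mcg/kg/min × 21.3 kg = 1.8318 mcg/min
1.8318 mcg/min × 60 min/hr = 109.908 mcg/hr
Rate = 109.908 mcg/hr ÷ 74.76636 mcg/mL = 1.470019 mL/hr
Time remaining = 208.6156 mL ÷ 1.470019 mL/hr = 141.9135 hr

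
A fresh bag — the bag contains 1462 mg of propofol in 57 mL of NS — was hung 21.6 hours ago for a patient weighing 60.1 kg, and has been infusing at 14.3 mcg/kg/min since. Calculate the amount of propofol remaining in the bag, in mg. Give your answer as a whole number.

Dose = 14.3 mcg/kg/min × 60.1 kg = 859.43 mcg/min
859.43 mcg/min × 60 min/hr = 51565.8 mcg/hr
Concentration = 1462 mg ÷ 57 mL = 25.64912 mg/mL = 25649.12 mcg/mL
Rate = 51565.8 mcg/hr ÷ 25649.12 mcg/mL = 2.010431 mL/hr
Volume infused = 2.010431 mL/hr × 21.6 hr = 43.42532 mL
Volume remaining = 57 − 43.42532 = 13.57468 mL
Drug remaining = 13.57468 mL × 25649.12 mcg/mL = 348178.7 mcg = 348.1787 mg

348 mg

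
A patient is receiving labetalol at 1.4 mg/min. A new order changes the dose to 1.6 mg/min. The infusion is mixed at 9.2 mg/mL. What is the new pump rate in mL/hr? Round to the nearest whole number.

1.6 mg/min × 60 min/hr = 96 mg/hr
Rate = 96 mg/hr ÷ 9.2 mg/mL = 10.43478 mL/hr

10 mL/hr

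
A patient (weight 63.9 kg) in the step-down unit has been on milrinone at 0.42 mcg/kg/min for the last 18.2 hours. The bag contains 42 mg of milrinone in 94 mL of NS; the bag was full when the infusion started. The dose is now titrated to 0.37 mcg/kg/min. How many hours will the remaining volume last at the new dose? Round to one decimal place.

8.9 hours

Initial rate:
Dose = 0.42 mcg/kg/min × 63.9 kg = 26.838 mcg/min
26.838 mcg/min × 60 min/hr = 1610.28 mcg/hr
Concentration = 42 mg ÷ 94 mL = 0.4468085 mg/mL = 446.8085 mcg/mL
Rate = 1610.28 mcg/hr ÷ 446.8085 mcg/mL = 3.60396 mL/hr
Volume infused so far = 3.60396 mL/hr × 18.2 hr = 65.59207 mL
Volume remaining = 94 − 65.59207 = 28.40793 mL
New rate:
Dose = 0.37 mcg/kg/min × 63.9 kg = 23.643 mcg/min
23.643 mcg/min × 60 min/hr = 1418.58 mcg/hr
Rate = 1418.58 mcg/hr ÷ 446.8085 mcg/mL = 3.174917 mL/hr
Time remaining = 28.40793 mL ÷ 3.174917 mL/hr = 8.947612 hr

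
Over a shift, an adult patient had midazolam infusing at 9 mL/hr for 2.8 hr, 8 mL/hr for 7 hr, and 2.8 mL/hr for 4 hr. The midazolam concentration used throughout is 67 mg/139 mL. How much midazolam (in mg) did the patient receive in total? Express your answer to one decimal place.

Concentration = 67 mg ÷ 139 mL = 0.4820144 mg/mL
Stage 1: 9 mL/hr × 2.8 hr = 25.2 mL → 25.2 mL × 0.4820144 mg/mL = 12.14676 mg
Stage 2: 8 mL/hr × 7 hr = 56 mL → 56 mL × 0.4820144 mg/mL = 26.99281 mg
Stage 3: 2.8 mL/hr × 4 hr = 11.2 mL → 11.2 mL × 0.4820144 mg/mL = 5.398561 mg
Total = 12.14676 + 26.99281 + 5.398561 = 44.53813 mg

44.5 mg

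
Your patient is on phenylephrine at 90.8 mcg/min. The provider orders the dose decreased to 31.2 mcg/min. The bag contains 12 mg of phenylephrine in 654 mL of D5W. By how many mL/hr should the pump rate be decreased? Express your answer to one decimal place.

194.9 mL/hr

At the current dose:
90.8 mcg/min × 60 min/hr = 5448 mcg/hr
Concentration = 12 mg ÷ 654 mL = 0.01834862 mg/mL = 18.34862 mcg/mL
Rate = 5448 mcg/hr ÷ 18.34862 mcg/mL = 296.916 mL/hr
At the new dose:
31.2 mcg/min × 60 min/hr = 1872 mcg/hr
Rate = 1872 mcg/hr ÷ 18.34862 mcg/mL = 102.024 mL/hr
Change = 102.024 − 296.916 = -194.892 mL/hr → 194.892 mL/hr decrease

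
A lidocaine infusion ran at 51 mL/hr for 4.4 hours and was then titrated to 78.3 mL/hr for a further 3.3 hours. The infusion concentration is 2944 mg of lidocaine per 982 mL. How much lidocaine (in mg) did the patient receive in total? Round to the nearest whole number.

Concentration = 2944 mg ÷ 982 mL = 2.997963 mg/mL
Stage 1: 51 mL/hr × 4.4 hr = 224.4 mL → 224.4 mL × 2.997963 mg/mL = 672.743 mg
Stage 2: 78.3 mL/hr × 3.3 hr = 258.39 mL → 258.39 mL × 2.997963 mg/mL = 774.6437 mg
Total = 672.743 + 774.6437 = 1447.387 mg

1447 mg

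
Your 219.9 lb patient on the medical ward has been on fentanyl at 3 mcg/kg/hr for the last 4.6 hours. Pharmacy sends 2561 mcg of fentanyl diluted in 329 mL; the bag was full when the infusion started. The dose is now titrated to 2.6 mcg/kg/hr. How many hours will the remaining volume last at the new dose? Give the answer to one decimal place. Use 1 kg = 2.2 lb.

Initial rate:
Weight = 219.9 lb ÷ 2.2 lb/kg = 99.95455 kg
Dose = 3 mcg/kg/hr × 99.95455 kg = 299.8636 mcg/hr
Concentration = 2561 mcg ÷ 329 mL = 7.784195 mcg/mL
Rate = 299.8636 mcg/hr ÷ 7.784195 mcg/mL = 38.52211 mL/hr
Volume infused so far = 38.52211 mL/hr × 4.6 hr = 177.2017 mL
Volume remaining = 329 − 177.2017 = 151.7983 mL
New rate:
Dose = 2.6 mcg/kg/hr × 99.95455 kg = 259.8818 mcg/hr
Rate = 259.8818 mcg/hr ÷ 7.784195 mcg/mL = 33.38583 mL/hr
Time remaining = 151.7983 mL ÷ 33.38583 mL/hr = 4.546787 hr

4.5 hours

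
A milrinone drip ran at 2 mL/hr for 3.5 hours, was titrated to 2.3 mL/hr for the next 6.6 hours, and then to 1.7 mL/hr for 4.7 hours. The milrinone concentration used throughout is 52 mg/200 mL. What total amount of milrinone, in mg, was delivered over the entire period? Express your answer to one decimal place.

Concentration = 52 mg ÷ 200 mL = 0.26 mg/mL
Stage 1: 2 mL/hr × 3.5 hr = 7 mL → 7 mL × 0.26 mg/mL = 1.82 mg
Stage 2: 2.3 mL/hr × 6.6 hr = 15.18 mL → 15.18 mL × 0.26 mg/mL = 3.9468 mg
Stage 3: 1.7 mL/hr × 4.7 hr = 7.99 mL → 7.99 mL × 0.26 mg/mL = 2.0774 mg
Total = 1.82 + 3.9468 + 2.0774 = 7.8442 mg

7.8 mg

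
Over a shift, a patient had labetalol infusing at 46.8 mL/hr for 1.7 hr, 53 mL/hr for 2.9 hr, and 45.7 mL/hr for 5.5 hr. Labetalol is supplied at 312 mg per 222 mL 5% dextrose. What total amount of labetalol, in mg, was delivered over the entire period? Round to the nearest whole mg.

681 mg

Concentration = 312 mg ÷ 222 mL = 1.405405 mg/mL
Stage 1: 46.8 mL/hr × 1.7 hr = 79.56 mL → 79.56 mL × 1.405405 mg/mL = 111.8141 mg
Stage 2: 53 mL/hr × 2.9 hr = 153.7 mL → 153.7 mL × 1.405405 mg/mL = 216.0108 mg
Stage 3: 45.7 mL/hr × 5.5 hr = 251.35 mL → 251.35 mL × 1.405405 mg/mL = 353.2486 mg
Total = 111.8141 + 216.0108 + 353.2486 = 681.0735 mg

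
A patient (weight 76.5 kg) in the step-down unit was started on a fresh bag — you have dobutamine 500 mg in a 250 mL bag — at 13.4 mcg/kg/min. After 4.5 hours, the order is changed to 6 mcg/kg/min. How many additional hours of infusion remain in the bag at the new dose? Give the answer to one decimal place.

8.1 hours

Initial rate:
Dose = 13.4 mcg/kg/min × 76.5 kg = 1025.1 mcg/min
1025.1 mcg/min × 60 min/hr = 61506 mcg/hr
Concentration = 500 mg ÷ 250 mL = 2 mg/mL = 2000 mcg/mL
Rate = 61506 mcg/hr ÷ 2000 mcg/mL = 30.753 mL/hr
Volume infused so far = 30.753 mL/hr × 4.5 hr = 138.3885 mL
Volume remaining = 250 − 138.3885 = 111.6115 mL
New rate:
Dose = 6 mcg/kg/min × 76.5 kg = 459 mcg/min
459 mcg/min × 60 min/hr = 27540 mcg/hr
Rate = 27540 mcg/hr ÷ 2000 mcg/mL = 13.77 mL/hr
Time remaining = 111.6115 mL ÷ 13.77 mL/hr = 8.10541 hr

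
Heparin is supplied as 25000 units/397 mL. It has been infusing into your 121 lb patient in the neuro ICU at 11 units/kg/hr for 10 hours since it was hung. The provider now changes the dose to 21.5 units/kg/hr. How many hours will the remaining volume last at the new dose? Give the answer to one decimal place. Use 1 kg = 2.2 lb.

16.0 hours

Initial rate:
Weight = 121 lb ÷ 2.2 lb/kg = 55 kg
Dose = 11 units/kg/hr × 55 kg = 605 units/hr
Concentration = 25000 units ÷ 397 mL = 62.97229 units/mL
Rate = 605 units/hr ÷ 62.97229 units/mL = 9.6074 mL/hr
Volume infused so far = 9.6074 mL/hr × 10 hr = 96.074 mL
Volume remaining = 397 − 96.074 = 300.926 mL
New rate:
Dose = 21.5 units/kg/hr × 55 kg = 1182.5 units/hr
Rate = 1182.5 units/hr ÷ 62.97229 units/mL = 18.7781 mL/hr
Time remaining = 300.926 mL ÷ 18.7781 mL/hr = 16.02537 hr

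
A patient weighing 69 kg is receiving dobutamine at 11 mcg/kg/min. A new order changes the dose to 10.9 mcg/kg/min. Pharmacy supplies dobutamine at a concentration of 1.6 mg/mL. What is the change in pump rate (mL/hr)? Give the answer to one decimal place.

0.3 mL/hr

At the current dose:
Dose = 11 mcg/kg/min × 69 kg = 759 mcg/min
759 mcg/min × 60 min/hr = 45540 mcg/hr
Concentration = 1.6 mg/mL = 1600 mcg/mL
Rate = 45540 mcg/hr ÷ 1600 mcg/mL = 28.4625 mL/hr
At the new dose:
Dose = 10.9 mcg/kg/min × 69 kg = 752.1 mcg/min
752.1 mcg/min × 60 min/hr = 45126 mcg/hr
Rate = 45126 mcg/hr ÷ 1600 mcg/mL = 28.20375 mL/hr
Change = 28.20375 − 28.4625 = -0.25875 mL/hr → 0.25875 mL/hr decrease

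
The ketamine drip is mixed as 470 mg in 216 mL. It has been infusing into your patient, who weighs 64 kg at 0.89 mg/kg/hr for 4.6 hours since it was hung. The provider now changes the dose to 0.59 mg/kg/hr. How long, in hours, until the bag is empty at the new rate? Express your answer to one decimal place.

Initial rate:
Dose = 0.89 mg/kg/hr × 64 kg = 56.96 mg/hr
Concentration = 470 mg ÷ 216 mL = 2.175926 mg/mL
Rate = 56.96 mg/hr ÷ 2.175926 mg/mL = 26.17736 mL/hr
Volume infused so far = 26.17736 mL/hr × 4.6 hr = 120.4159 mL
Volume remaining = 216 − 120.4159 = 95.58414 mL
New rate:
Dose = 0.59 mg/kg/hr × 64 kg = 37.76 mg/hr
Rate = 37.76 mg/hr ÷ 2.175926 mg/mL = 17.35353 mL/hr
Time remaining = 95.58414 mL ÷ 17.35353 mL/hr = 5.508051 hr

5.5 hours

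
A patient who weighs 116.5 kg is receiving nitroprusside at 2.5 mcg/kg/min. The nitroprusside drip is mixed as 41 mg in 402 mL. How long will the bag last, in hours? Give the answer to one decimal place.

2.3 hours

Dose = 2.5 mcg/kg/min × 116.5 kg = 291.25 mcg/min
291.25 mcg/min × 60 min/hr = 17475 mcg/hr
Concentration = 41 mg ÷ 402 mL = 0.10199 mg/mL = 101.99 mcg/mL
Rate = 17475 mcg/hr ÷ 101.99 mcg/mL = 171.3402 mL/hr
Duration = 402 mL ÷ 171.3402 mL/hr = 2.346209 hr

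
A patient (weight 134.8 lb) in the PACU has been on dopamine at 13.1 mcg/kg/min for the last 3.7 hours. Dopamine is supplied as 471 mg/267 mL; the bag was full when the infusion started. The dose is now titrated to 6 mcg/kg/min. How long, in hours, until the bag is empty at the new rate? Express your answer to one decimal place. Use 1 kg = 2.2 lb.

Initial rate:
Weight = 134.8 lb ÷ 2.2 lb/kg = 61.27273 kg
Dose = 13.1 mcg/kg/min × 61.27273 kg = 802.6727 mcg/min
802.6727 mcg/min × 60 min/hr = 48160.36 mcg/hr
Concentration = 471 mg ÷ 267 mL = 1.764045 mg/mL = 1764.045 mcg/mL
Rate = 48160.36 mcg/hr ÷ 1764.045 mcg/mL = 27.3011 mL/hr
Volume infused so far = 27.3011 mL/hr × 3.7 hr = 101.0141 mL
Volume remaining = 267 − 101.0141 = 165.9859 mL
New rate:
Dose = 6 mcg/kg/min × 61.27273 kg = 367.6364 mcg/min
367.6364 mcg/min × 60 min/hr = 22058.18 mcg/hr
Rate = 22058.18 mcg/hr ÷ 1764.045 mcg/mL = 12.50432 mL/hr
Time remaining = 165.9859 mL ÷ 12.50432 mL/hr = 13.27429 hr

13.3 hours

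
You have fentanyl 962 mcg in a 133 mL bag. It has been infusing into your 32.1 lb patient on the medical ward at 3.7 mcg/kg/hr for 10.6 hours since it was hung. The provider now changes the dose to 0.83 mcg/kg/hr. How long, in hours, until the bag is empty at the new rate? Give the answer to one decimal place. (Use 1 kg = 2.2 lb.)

32.2 hours

Initial rate:
Weight = 32.1 lb ÷ 2.2 lb/kg = 14.59091 kg
Dose = 3.7 mcg/kg/hr × 14.59091 kg = 53.98636 mcg/hr
Concentration = 962 mcg ÷ 133 mL = 7.233083 mcg/mL
Rate = 53.98636 mcg/hr ÷ 7.233083 mcg/mL = 7.463811 mL/hr
Volume infused so far = 7.463811 mL/hr × 10.6 hr = 79.1164 mL
Volume remaining = 133 − 79.1164 = 53.8836 mL
New rate:
Dose = 0.83 mcg/kg/hr × 14.59091 kg = 12.11045 mcg/hr
Rate = 12.11045 mcg/hr ÷ 7.233083 mcg/mL = 1.674314 mL/hr
Time remaining = 53.8836 mL ÷ 1.674314 mL/hr = 32.18249 hr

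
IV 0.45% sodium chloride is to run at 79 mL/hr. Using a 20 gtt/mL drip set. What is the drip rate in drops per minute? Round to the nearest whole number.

79 mL/hr ÷ 60 min/hr = 1.316667 mL/min
1.316667 mL/min × 20 gtt/mL = 26.33333 gtt/min

26 gtt/min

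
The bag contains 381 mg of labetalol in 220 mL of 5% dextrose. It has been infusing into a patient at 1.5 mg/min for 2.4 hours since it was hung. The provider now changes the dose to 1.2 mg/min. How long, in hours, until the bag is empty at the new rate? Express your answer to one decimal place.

2.3 hours

Initial rate:
1.5 mg/min × 60 min/hr = 90 mg/hr
Concentration = 381 mg ÷ 220 mL = 1.731818 mg/mL
Rate = 90 mg/hr ÷ 1.731818 mg/mL = 51.9685 mL/hr
Volume infused so far = 51.9685 mL/hr × 2.4 hr = 124.7244 mL
Volume remaining = 220 − 124.7244 = 95.27559 mL
New rate:
1.2 mg/min × 60 min/hr = 72 mg/hr
Rate = 72 mg/hr ÷ 1.731818 mg/mL = 41.5748 mL/hr
Time remaining = 95.27559 mL ÷ 41.5748 mL/hr = 2.291667 hr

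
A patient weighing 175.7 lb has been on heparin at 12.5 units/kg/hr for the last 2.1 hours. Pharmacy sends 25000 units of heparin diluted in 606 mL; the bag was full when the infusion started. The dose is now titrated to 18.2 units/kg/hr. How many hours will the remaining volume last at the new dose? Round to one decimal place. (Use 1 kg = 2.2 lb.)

15.8 hours

Initial rate:
Weight = 175.7 lb ÷ 2.2 lb/kg = 79.86364 kg
Dose = 12.5 units/kg/hr × 79.86364 kg = 998.2955 units/hr
Concentration = 25000 units ÷ 606 mL = 41.25413 units/mL
Rate = 998.2955 units/hr ÷ 41.25413 units/mL = 24.19868 mL/hr
Volume infused so far = 24.19868 mL/hr × 2.1 hr = 50.81723 mL
Volume remaining = 606 − 50.81723 = 555.1828 mL
New rate:
Dose = 18.2 units/kg/hr × 79.86364 kg = 1453.518 units/hr
Rate = 1453.518 units/hr ÷ 41.25413 units/mL = 35.23328 mL/hr
Time remaining = 555.1828 mL ÷ 35.23328 mL/hr = 15.75734 hr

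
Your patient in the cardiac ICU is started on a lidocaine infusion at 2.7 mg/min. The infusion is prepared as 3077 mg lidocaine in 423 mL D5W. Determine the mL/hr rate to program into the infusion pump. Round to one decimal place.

22.3 mL/hr

2.7 mg/min × 60 min/hr = 162 mg/hr
Concentration = 3077 mg ÷ 423 mL = 7.274232 mg/mL
Rate = 162 mg/hr ÷ 7.274232 mg/mL = 22.27039 mL/hr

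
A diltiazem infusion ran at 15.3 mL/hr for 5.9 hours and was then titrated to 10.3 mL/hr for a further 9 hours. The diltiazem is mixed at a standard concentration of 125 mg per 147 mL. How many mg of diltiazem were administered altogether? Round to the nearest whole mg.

Concentration = 125 mg ÷ 147 mL = 0.8503401 mg/mL
Stage 1: 15.3 mL/hr × 5.9 hr = 90.27 mL → 90.27 mL × 0.8503401 mg/mL = 76.7602 mg
Stage 2: 10.3 mL/hr × 9 hr = 92.7 mL → 92.7 mL × 0.8503401 mg/mL = 78.82653 mg
Total = 76.7602 + 78.82653 = 155.5867 mg

156 mg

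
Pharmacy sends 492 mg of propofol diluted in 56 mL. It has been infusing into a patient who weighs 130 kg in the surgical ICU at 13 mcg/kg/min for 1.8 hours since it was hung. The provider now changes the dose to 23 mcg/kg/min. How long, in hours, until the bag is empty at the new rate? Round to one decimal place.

Initial rate:
Dose = 13 mcg/kg/min × 130 kg = 1690 mcg/min
1690 mcg/min × 60 min/hr = 101400 mcg/hr
Concentration = 492 mg ÷ 56 mL = 8.785714 mg/mL = 8785.714 mcg/mL
Rate = 101400 mcg/hr ÷ 8785.714 mcg/mL = 11.54146 mL/hr
Volume infused so far = 11.54146 mL/hr × 1.8 hr = 20.77463 mL
Volume remaining = 56 − 20.77463 = 35.22537 mL
New rate:
Dose = 23 mcg/kg/min × 130 kg = 2990 mcg/min
2990 mcg/min × 60 min/hr = 179400 mcg/hr
Rate = 179400 mcg/hr ÷ 8785.714 mcg/mL = 20.41951 mL/hr
Time remaining = 35.22537 mL ÷ 20.41951 mL/hr = 1.725084 hr

1.7 hours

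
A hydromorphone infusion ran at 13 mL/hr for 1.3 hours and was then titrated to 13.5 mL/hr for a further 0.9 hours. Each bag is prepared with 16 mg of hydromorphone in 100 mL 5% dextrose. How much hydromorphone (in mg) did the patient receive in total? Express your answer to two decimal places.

4.65 mg

Concentration = 16 mg ÷ 100 mL = 0.16 mg/mL
Stage 1: 13 mL/hr × 1.3 hr = 16.9 mL → 16.9 mL × 0.16 mg/mL = 2.704 mg
Stage 2: 13.5 mL/hr × 0.9 hr = 12.15 mL → 12.15 mL × 0.16 mg/mL = 1.944 mg
Total = 2.704 + 1.944 = 4.648 mg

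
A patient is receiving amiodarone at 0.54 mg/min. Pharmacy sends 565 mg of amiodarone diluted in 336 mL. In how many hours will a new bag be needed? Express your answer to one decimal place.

0.54 mg/min × 60 min/hr = 32.4 mg/hr
Concentration = 565 mg ÷ 336 mL = 1.681548 mg/mL
Rate = 32.4 mg/hr ÷ 1.681548 mg/mL = 19.26796 mL/hr
Duration = 336 mL ÷ 19.26796 mL/hr = 17.43827 hr

17.4 hours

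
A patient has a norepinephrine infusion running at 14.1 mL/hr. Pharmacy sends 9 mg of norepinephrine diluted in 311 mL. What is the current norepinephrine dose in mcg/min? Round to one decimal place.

Concentration = 9 mg ÷ 311 mL = 0.02893891 mg/mL = 28.93891 mcg/mL
Drug rate = 14.1 mL/hr × 28.93891 mcg/mL = 408.0386 mcg/hr
408.0386 mcg/hr ÷ 60 min/hr = 6.800643 mcg/min

6.8 mcg/min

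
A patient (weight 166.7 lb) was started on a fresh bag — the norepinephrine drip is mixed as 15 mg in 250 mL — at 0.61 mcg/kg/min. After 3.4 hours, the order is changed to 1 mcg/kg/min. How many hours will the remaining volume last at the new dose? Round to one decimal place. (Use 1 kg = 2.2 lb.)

1.2 hours

Initial rate:
Weight = 166.7 lb ÷ 2.2 lb/kg = 75.77273 kg
Dose = 0.61 mcg/kg/min × 75.77273 kg = 46.22136 mcg/min
46.22136 mcg/min × 60 min/hr = 2773.282 mcg/hr
Concentration = 15 mg ÷ 250 mL = 0.06 mg/mL = 60 mcg/mL
Rate = 2773.282 mcg/hr ÷ 60 mcg/mL = 46.22136 mL/hr
Volume infused so far = 46.22136 mL/hr × 3.4 hr = 157.1526 mL
Volume remaining = 250 − 157.1526 = 92.84736 mL
New rate:
Dose = 1 mcg/kg/min × 75.77273 kg = 75.77273 mcg/min
75.77273 mcg/min × 60 min/hr = 4546.364 mcg/hr
Rate = 4546.364 mcg/hr ÷ 60 mcg/mL = 75.77273 mL/hr
Time remaining = 92.84736 mL ÷ 75.77273 mL/hr = 1.22534 hr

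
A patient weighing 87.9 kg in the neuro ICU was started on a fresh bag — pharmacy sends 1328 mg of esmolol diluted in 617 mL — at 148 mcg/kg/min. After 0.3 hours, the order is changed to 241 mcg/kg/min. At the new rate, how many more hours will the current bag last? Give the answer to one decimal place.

Initial rate:
Dose = 148 mcg/kg/min × 87.9 kg = 13009.2 mcg/min
13009.2 mcg/min × 60 min/hr = 780552 mcg/hr
Concentration = 1328 mg ÷ 617 mL = 2.15235 mg/mL = 2152.35 mcg/mL
Rate = 780552 mcg/hr ÷ 2152.35 mcg/mL = 362.651 mL/hr
Volume infused so far = 362.651 mL/hr × 0.3 hr = 108.7953 mL
Volume remaining = 617 − 108.7953 = 508.2047 mL
New rate:
Dose = 241 mcg/kg/min × 87.9 kg = 21183.9 mcg/min
21183.9 mcg/min × 60 min/hr = 1271034 mcg/hr
Rate = 1271034 mcg/hr ÷ 2152.35 mcg/mL = 590.5331 mL/hr
Time remaining = 508.2047 mL ÷ 590.5331 mL/hr = 0.8605863 hr

0.9 hours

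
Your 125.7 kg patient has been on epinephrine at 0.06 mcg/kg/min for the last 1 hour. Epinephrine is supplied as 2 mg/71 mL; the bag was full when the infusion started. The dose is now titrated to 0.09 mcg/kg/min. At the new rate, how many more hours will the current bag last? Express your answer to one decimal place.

Initial rate:
Dose = 0.06 mcg/kg/min × 125.7 kg = 7.542 mcg/min
7.542 mcg/min × 60 min/hr = 452.52 mcg/hr
Concentration = 2 mg ÷ 71 mL = 0.02816901 mg/mL = 28.16901 mcg/mL
Rate = 452.52 mcg/hr ÷ 28.16901 mcg/mL = 16.06446 mL/hr
Volume infused so far = 16.06446 mL/hr × 1 hr = 16.06446 mL
Volume remaining = 71 − 16.06446 = 54.93554 mL
New rate:
Dose = 0.09 mcg/kg/min × 125.7 kg = 11.313 mcg/min
11.313 mcg/min × 60 min/hr = 678.78 mcg/hr
Rate = 678.78 mcg/hr ÷ 28.16901 mcg/mL = 24.09669 mL/hr
Time remaining = 54.93554 mL ÷ 24.09669 mL/hr = 2.279796 hr

2.3 hours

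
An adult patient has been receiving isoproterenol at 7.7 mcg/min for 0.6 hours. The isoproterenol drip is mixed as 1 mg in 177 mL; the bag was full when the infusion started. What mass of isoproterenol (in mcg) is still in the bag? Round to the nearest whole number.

723 mcg

7.7 mcg/min × 60 min/hr = 462 mcg/hr
Concentration = 1 mg ÷ 177 mL = 0.005649718 mg/mL = 5.649718 mcg/mL
Rate = 462 mcg/hr ÷ 5.649718 mcg/mL = 81.774 mL/hr
Volume infused = 81.774 mL/hr × 0.6 hr = 49.0644 mL
Volume remaining = 177 − 49.0644 = 127.9356 mL
Drug remaining = 127.9356 mL × 5.649718 mcg/mL = 722.8 mcg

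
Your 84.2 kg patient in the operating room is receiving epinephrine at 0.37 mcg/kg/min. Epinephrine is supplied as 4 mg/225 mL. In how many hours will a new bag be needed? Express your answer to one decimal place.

2.1 hours

Dose = 0.37 mcg/kg/min × 84.2 kg = 31.154 mcg/min
31.154 mcg/min × 60 min/hr = 1869.24 mcg/hr
Concentration = 4 mg ÷ 225 mL = 0.01777778 mg/mL = 17.77778 mcg/mL
Rate = 1869.24 mcg/hr ÷ 17.77778 mcg/mL = 105.1448 mL/hr
Duration = 225 mL ÷ 105.1448 mL/hr = 2.139907 hr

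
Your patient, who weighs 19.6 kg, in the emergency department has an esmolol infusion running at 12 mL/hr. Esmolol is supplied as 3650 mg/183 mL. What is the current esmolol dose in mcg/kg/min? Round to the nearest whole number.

204 mcg/kg/min

Concentration = 3650 mg ÷ 183 mL = 19.94536 mg/mL = 19945.36 mcg/mL
Drug rate = 12 mL/hr × 19945.36 mcg/mL = 239344.3 mcg/hr
239344.3 mcg/hr ÷ 60 min/hr = 3989.071 mcg/min
3989.071 mcg/min ÷ 19.6 kg = 203.524 mcg/kg/min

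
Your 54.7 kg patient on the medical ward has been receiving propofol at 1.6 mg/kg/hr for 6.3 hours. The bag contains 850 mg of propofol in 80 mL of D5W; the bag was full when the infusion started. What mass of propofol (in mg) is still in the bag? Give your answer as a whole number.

299 mg

Dose = 1.6 mg/kg/hr × 54.7 kg = 87.52 mg/hr
Concentration = 850 mg ÷ 80 mL = 10.625 mg/mL
Rate = 87.52 mg/hr ÷ 10.625 mg/mL = 8.237176 mL/hr
Volume infused = 8.237176 mL/hr × 6.3 hr = 51.89421 mL
Volume remaining = 80 − 51.89421 = 28.10579 mL
Drug remaining = 28.10579 mL × 10.625 mg/mL = 298.624 mg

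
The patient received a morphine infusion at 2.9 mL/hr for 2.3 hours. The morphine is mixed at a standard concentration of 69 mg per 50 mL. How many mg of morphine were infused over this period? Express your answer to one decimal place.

9.2 mg

Concentration = 69 mg ÷ 50 mL = 1.38 mg/mL
Drug rate = 2.9 mL/hr × 1.38 mg/mL = 4.002 mg/hr
Total = 4.002 mg/hr × 2.3 hr = 9.2046 mg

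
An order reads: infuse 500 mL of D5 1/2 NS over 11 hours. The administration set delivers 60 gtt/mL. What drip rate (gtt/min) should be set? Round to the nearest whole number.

45 gtt/min

500 mL ÷ (11 hr × 60 = 660 min) = 0.7575758 mL/min
0.7575758 mL/min × 60 gtt/mL = 45.45455 gtt/min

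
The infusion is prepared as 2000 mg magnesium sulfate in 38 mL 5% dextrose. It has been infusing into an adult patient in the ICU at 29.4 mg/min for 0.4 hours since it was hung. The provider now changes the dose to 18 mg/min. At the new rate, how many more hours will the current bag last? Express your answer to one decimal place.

1.2 hours

Initial rate:
29.4 mg/min × 60 min/hr = 1764 mg/hr
Concentration = 2000 mg ÷ 38 mL = 52.63158 mg/mL
Rate = 1764 mg/hr ÷ 52.63158 mg/mL = 33.516 mL/hr
Volume infused so far = 33.516 mL/hr × 0.4 hr = 13.4064 mL
Volume remaining = 38 − 13.4064 = 24.5936 mL
New rate:
18 mg/min × 60 min/hr = 1080 mg/hr
Rate = 1080 mg/hr ÷ 52.63158 mg/mL = 20.52 mL/hr
Time remaining = 24.5936 mL ÷ 20.52 mL/hr = 1.198519 hr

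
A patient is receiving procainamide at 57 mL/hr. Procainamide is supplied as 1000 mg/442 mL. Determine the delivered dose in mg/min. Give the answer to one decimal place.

Concentration = 1000 mg ÷ 442 mL = 2.262443 mg/mL
Drug rate = 57 mL/hr × 2.262443 mg/mL = 128.9593 mg/hr
128.9593 mg/hr ÷ 60 min/hr = 2.149321 mg/min

2.1 mg/min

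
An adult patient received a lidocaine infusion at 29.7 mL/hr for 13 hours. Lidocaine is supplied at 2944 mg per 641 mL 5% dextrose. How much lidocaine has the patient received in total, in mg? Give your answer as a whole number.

1773 mg

Concentration = 2944 mg ÷ 641 mL = 4.592824 mg/mL
Drug rate = 29.7 mL/hr × 4.592824 mg/mL = 136.4069 mg/hr
Total = 136.4069 mg/hr × 13 hr = 1773.289 mg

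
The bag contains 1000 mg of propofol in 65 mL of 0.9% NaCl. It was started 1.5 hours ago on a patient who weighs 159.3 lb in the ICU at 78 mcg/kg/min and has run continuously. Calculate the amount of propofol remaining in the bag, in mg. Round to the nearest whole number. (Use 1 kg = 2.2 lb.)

492 mg

Weight = 159.3 lb ÷ 2.2 lb/kg = 72.40909 kg
Dose = 78 mcg/kg/min × 72.40909 kg = 5647.909 mcg/min
5647.909 mcg/min × 60 min/hr = 338874.5 mcg/hr
Concentration = 1000 mg ÷ 65 mL = 15.38462 mg/mL = 15384.62 mcg/mL
Rate = 338874.5 mcg/hr ÷ 15384.62 mcg/mL = 22.02685 mL/hr
Volume infused = 22.02685 mL/hr × 1.5 hr = 33.04027 mL
Volume remaining = 65 − 33.04027 = 31.95973 mL
Drug remaining = 31.95973 mL × 15384.62 mcg/mL = 491688.2 mcg = 491.6882 mg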